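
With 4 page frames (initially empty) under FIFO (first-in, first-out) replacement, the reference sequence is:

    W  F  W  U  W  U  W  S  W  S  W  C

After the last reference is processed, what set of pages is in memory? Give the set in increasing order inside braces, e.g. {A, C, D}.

W → fault, frames {W}
F → fault, frames {W,F}
W → hit
U → fault, frames {W,F,U}
W → hit
U → hit
W → hit
S → fault, frames {W,F,U,S}
W → hit
S → hit
W → hit
C → fault, evict W, frames {F,U,S,C}

{C, F, S, U}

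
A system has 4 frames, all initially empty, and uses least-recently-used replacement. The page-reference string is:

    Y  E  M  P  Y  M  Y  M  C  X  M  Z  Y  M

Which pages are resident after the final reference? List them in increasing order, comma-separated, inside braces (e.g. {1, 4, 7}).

Y -> fault, frames {Y}
E -> fault, frames {Y,E}
M -> fault, frames {Y,E,M}
P -> fault, frames {Y,E,M,P}
Y -> hit
M -> hit
Y -> hit
M -> hit
C -> fault, evict E, frames {P,Y,M,C}
X -> fault, evict P, frames {Y,M,C,X}
M -> hit
Z -> fault, evict Y, frames {C,X,M,Z}
Y -> fault, evict C, frames {X,M,Z,Y}
M -> hit

{M, X, Y, Z}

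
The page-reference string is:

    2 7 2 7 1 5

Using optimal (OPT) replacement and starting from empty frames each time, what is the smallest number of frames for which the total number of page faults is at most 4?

f=1: 6 faults
f=2: 4 faults
f=3: 4 faults
f=4: 4 faults
Smallest f with faults ≤ 4 is 2.

2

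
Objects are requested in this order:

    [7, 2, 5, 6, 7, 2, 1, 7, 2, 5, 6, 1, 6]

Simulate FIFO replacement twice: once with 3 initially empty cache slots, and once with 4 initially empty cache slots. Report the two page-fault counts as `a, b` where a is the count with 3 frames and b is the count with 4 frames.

3 frames: F F F F F F F . . F F . . → 9 faults.
4 frames: F F F F . . F F F F F F . → 10 faults.
10 > 9: adding a frame increased faults — Belady's anomaly.

9, 10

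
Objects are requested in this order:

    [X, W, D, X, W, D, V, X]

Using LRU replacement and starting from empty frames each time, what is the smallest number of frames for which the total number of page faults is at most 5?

f=1: 8 faults
f=2: 8 faults
f=3: 5 faults
f=4: 4 faults
Smallest f with faults ≤ 5 is 3.

3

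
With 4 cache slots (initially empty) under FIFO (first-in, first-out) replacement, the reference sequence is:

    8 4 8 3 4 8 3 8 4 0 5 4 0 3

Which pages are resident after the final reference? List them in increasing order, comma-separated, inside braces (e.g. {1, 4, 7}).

{0, 3, 4, 5}

8 -> miss, frames (8)
4 -> miss, frames (8 4)
8 -> hit
3 -> miss, frames (8 4 3)
4 -> hit
8 -> hit
3 -> hit
8 -> hit
4 -> hit
0 -> miss, frames (8 4 3 0)
5 -> miss, evict 8, frames (4 3 0 5)
4 -> hit
0 -> hit
3 -> hit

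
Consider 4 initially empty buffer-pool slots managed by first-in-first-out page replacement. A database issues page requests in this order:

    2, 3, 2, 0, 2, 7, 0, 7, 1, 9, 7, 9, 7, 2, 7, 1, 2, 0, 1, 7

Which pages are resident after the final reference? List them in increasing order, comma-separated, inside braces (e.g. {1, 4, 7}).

2 → miss, frames [2]
3 → miss, frames [2, 3]
2 → hit
0 → miss, frames [2, 3, 0]
2 → hit
7 → miss, frames [2, 3, 0, 7]
0 → hit
7 → hit
1 → miss, evict 2, frames [3, 0, 7, 1]
9 → miss, evict 3, frames [0, 7, 1, 9]
7 → hit
9 → hit
7 → hit
2 → miss, evict 0, frames [7, 1, 9, 2]
7 → hit
1 → hit
2 → hit
0 → miss, evict 7, frames [1, 9, 2, 0]
1 → hit
7 → miss, evict 1, frames [9, 2, 0, 7]

{0, 2, 7, 9}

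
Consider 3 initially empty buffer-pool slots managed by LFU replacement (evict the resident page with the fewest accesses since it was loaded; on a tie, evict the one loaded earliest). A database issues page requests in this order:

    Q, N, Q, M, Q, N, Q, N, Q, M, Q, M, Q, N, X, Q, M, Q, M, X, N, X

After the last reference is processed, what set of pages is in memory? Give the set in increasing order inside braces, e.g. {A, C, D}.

Q → miss, frames {Q}
N → miss, frames {Q,N}
Q → hit
M → miss, frames {Q,N,M}
Q → hit
N → hit
Q → hit
N → hit
Q → hit
M → hit
Q → hit
M → hit
Q → hit
N → hit
X → miss, evict M, frames {Q,N,X}
Q → hit
M → miss, evict X, frames {Q,N,M}
Q → hit
M → hit
X → miss, evict M, frames {Q,N,X}
N → hit
X → hit

{N, Q, X}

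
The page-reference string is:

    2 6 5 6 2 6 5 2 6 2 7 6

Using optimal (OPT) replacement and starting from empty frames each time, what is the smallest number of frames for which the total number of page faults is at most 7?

2

f=1: 12 faults
f=2: 7 faults
f=3: 4 faults
f=4: 4 faults
Smallest f with faults ≤ 7 is 2.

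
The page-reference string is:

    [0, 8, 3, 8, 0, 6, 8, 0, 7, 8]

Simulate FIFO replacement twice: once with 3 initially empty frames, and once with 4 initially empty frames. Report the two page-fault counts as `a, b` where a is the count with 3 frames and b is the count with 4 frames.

7, 5

3 frames: F F F . . F . F F F → 7 faults.
4 frames: F F F . . F . . F . → 5 faults.
5 < 7: adding a frame reduced faults, as is typical.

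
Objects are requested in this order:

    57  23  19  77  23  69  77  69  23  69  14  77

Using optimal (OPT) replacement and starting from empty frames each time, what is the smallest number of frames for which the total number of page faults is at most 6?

f=1: 12 faults
f=2: 8 faults
f=3: 6 faults
f=4: 6 faults
f=5: 6 faults
f=6: 6 faults
Smallest f with faults ≤ 6 is 3.

3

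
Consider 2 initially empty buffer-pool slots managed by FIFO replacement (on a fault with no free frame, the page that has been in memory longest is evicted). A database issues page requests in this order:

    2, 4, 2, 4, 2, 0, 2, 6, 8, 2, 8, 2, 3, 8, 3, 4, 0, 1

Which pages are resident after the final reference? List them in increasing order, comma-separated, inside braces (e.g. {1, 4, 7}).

2 -> miss, frames [2]
4 -> miss, frames [2, 4]
2 -> hit
4 -> hit
2 -> hit
0 -> miss, evict 2, frames [4, 0]
2 -> miss, evict 4, frames [0, 2]
6 -> miss, evict 0, frames [2, 6]
8 -> miss, evict 2, frames [6, 8]
2 -> miss, evict 6, frames [8, 2]
8 -> hit
2 -> hit
3 -> miss, evict 8, frames [2, 3]
8 -> miss, evict 2, frames [3, 8]
3 -> hit
4 -> miss, evict 3, frames [8, 4]
0 -> miss, evict 8, frames [4, 0]
1 -> miss, evict 4, frames [0, 1]

{0, 1}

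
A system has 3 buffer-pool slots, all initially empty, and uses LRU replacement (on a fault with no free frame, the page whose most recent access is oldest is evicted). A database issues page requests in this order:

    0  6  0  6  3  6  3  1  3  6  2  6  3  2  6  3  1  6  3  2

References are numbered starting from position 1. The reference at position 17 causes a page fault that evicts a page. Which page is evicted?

2

pos 1: 0 -> miss, frames [0]
pos 2: 6 -> miss, frames [0, 6]
pos 3: 0 -> hit
pos 4: 6 -> hit
pos 5: 3 -> miss, frames [0, 6, 3]
pos 6: 6 -> hit
pos 7: 3 -> hit
pos 8: 1 -> miss, evict 0, frames [6, 3, 1]
pos 9: 3 -> hit
pos 10: 6 -> hit
pos 11: 2 -> miss, evict 1, frames [3, 6, 2]
pos 12: 6 -> hit
pos 13: 3 -> hit
pos 14: 2 -> hit
pos 15: 6 -> hit
pos 16: 3 -> hit
pos 17: 1 -> miss, evict 2, frames [6, 3, 1]
At position 17, page 2 is evicted.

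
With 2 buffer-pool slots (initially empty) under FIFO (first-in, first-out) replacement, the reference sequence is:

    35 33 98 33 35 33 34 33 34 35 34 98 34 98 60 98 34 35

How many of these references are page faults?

13

35 -> fault, frames (35)
33 -> fault, frames (35 33)
98 -> fault, evict 35, frames (33 98)
33 -> hit
35 -> fault, evict 33, frames (98 35)
33 -> fault, evict 98, frames (35 33)
34 -> fault, evict 35, frames (33 34)
33 -> hit
34 -> hit
35 -> fault, evict 33, frames (34 35)
34 -> hit
98 -> fault, evict 34, frames (35 98)
34 -> fault, evict 35, frames (98 34)
98 -> hit
60 -> fault, evict 98, frames (34 60)
98 -> fault, evict 34, frames (60 98)
34 -> fault, evict 60, frames (98 34)
35 -> fault, evict 98, frames (34 35)
Page faults: 13.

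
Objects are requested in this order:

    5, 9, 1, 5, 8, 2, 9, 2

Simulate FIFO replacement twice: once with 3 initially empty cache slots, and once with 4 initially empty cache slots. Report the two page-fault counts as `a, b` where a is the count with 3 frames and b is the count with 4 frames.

3 frames: F F F . F F F . → 6 faults.
4 frames: F F F . F F . . → 5 faults.
5 < 6: adding a frame reduced faults, as is typical.

6, 5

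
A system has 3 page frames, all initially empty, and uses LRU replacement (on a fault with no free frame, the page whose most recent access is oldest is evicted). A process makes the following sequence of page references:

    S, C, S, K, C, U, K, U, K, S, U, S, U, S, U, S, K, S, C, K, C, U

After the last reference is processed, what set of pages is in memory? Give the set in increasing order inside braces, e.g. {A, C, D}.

S -> fault, frames [S]
C -> fault, frames [S, C]
S -> hit
K -> fault, frames [C, S, K]
C -> hit
U -> fault, evict S, frames [K, C, U]
K -> hit
U -> hit
K -> hit
S -> fault, evict C, frames [U, K, S]
U -> hit
S -> hit
U -> hit
S -> hit
U -> hit
S -> hit
K -> hit
S -> hit
C -> fault, evict U, frames [K, S, C]
K -> hit
C -> hit
U -> fault, evict S, frames [K, C, U]

{C, K, U}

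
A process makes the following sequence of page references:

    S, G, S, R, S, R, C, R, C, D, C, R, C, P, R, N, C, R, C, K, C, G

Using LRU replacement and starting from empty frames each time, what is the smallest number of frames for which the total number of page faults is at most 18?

f=1: 22 faults
f=2: 13 faults
f=3: 10 faults
f=4: 9 faults
f=5: 9 faults
f=6: 9 faults
f=7: 9 faults
f=8: 8 faults
Smallest f with faults ≤ 18 is 2.

2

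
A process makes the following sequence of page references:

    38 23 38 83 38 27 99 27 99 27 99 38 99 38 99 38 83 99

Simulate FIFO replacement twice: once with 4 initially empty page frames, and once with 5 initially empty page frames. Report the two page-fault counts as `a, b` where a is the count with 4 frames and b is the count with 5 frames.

6, 5

4 frames: F F . F . F F . . . . F . . . . . . → 6 faults.
5 frames: F F . F . F F . . . . . . . . . . . → 5 faults.
5 < 6: adding a frame reduced faults, as is typical.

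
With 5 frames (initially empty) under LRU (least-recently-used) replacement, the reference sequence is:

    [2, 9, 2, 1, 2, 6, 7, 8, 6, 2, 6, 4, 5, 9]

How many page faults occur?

9

2: fault, frames [2]
9: fault, frames [2, 9]
2: hit
1: fault, frames [9, 2, 1]
2: hit
6: fault, frames [9, 1, 2, 6]
7: fault, frames [9, 1, 2, 6, 7]
8: fault, evict 9, frames [1, 2, 6, 7, 8]
6: hit
2: hit
6: hit
4: fault, evict 1, frames [7, 8, 2, 6, 4]
5: fault, evict 7, frames [8, 2, 6, 4, 5]
9: fault, evict 8, frames [2, 6, 4, 5, 9]
Page faults: 9.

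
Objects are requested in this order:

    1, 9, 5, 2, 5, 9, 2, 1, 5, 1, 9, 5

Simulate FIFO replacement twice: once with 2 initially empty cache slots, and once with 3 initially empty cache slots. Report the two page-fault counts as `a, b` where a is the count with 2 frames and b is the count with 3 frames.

2 frames: F F F F . F . F F . F . → 8 faults.
3 frames: F F F F . . . F . . F F → 7 faults.
7 < 8: adding a frame reduced faults, as is typical.

8, 7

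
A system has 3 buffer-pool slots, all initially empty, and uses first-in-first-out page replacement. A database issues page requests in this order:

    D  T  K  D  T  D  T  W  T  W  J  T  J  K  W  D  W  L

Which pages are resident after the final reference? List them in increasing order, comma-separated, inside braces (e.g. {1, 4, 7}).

{D, L, W}

D → miss, frames [D]
T → miss, frames [D, T]
K → miss, frames [D, T, K]
D → hit
T → hit
D → hit
T → hit
W → miss, evict D, frames [T, K, W]
T → hit
W → hit
J → miss, evict T, frames [K, W, J]
T → miss, evict K, frames [W, J, T]
J → hit
K → miss, evict W, frames [J, T, K]
W → miss, evict J, frames [T, K, W]
D → miss, evict T, frames [K, W, D]
W → hit
L → miss, evict K, frames [W, D, L]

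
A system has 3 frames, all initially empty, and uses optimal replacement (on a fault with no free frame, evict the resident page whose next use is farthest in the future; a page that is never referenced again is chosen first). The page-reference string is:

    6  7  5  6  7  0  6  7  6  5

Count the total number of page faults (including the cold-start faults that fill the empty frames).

6 → fault, frames (6)
7 → fault, frames (6 7)
5 → fault, frames (6 7 5)
6 → hit
7 → hit
0 → fault, evict 5, frames (6 7 0)
6 → hit
7 → hit
6 → hit
5 → fault, evict 0, frames (6 7 5)
Page faults: 5.

5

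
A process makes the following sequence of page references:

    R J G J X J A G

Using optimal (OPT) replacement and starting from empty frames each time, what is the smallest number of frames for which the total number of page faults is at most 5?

3

f=1: 8 faults
f=2: 6 faults
f=3: 5 faults
f=4: 5 faults
f=5: 5 faults
Smallest f with faults ≤ 5 is 3.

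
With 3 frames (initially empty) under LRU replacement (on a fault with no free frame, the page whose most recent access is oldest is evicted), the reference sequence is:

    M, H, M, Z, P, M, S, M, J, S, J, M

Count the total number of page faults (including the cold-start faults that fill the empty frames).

6

M → miss, frames [M]
H → miss, frames [M, H]
M → hit
Z → miss, frames [H, M, Z]
P → miss, evict H, frames [M, Z, P]
M → hit
S → miss, evict Z, frames [P, M, S]
M → hit
J → miss, evict P, frames [S, M, J]
S → hit
J → hit
M → hit
Page faults: 6.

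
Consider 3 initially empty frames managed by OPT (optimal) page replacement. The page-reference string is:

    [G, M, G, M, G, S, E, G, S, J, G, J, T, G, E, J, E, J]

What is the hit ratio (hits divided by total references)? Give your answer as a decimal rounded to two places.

0.61

G → fault, frames (G)
M → fault, frames (G M)
G → hit
M → hit
G → hit
S → fault, frames (G M S)
E → fault, evict M, frames (G S E)
G → hit
S → hit
J → fault, evict S, frames (G E J)
G → hit
J → hit
T → fault, evict J, frames (G E T)
G → hit
E → hit
J → fault, evict T, frames (G E J)
E → hit
J → hit
Hits: 11 of 18 references → 11/18 = 0.6111.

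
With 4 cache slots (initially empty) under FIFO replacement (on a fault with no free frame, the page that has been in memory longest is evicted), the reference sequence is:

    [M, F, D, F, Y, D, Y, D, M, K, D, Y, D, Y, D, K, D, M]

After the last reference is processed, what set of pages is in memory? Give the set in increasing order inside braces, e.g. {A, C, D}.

M: fault, frames [M]
F: fault, frames [M, F]
D: fault, frames [M, F, D]
F: hit
Y: fault, frames [M, F, D, Y]
D: hit
Y: hit
D: hit
M: hit
K: fault, evict M, frames [F, D, Y, K]
D: hit
Y: hit
D: hit
Y: hit
D: hit
K: hit
D: hit
M: fault, evict F, frames [D, Y, K, M]

{D, K, M, Y}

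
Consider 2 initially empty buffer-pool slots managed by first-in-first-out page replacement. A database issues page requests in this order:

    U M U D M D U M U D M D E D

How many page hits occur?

U → miss, frames [U]
M → miss, frames [U, M]
U → hit
D → miss, evict U, frames [M, D]
M → hit
D → hit
U → miss, evict M, frames [D, U]
M → miss, evict D, frames [U, M]
U → hit
D → miss, evict U, frames [M, D]
M → hit
D → hit
E → miss, evict M, frames [D, E]
D → hit
Hits: 7.

7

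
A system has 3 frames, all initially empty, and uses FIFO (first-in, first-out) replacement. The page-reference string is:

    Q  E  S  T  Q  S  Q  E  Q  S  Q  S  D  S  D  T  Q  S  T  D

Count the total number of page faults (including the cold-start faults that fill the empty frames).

Q: miss, frames {Q}
E: miss, frames {Q,E}
S: miss, frames {Q,E,S}
T: miss, evict Q, frames {E,S,T}
Q: miss, evict E, frames {S,T,Q}
S: hit
Q: hit
E: miss, evict S, frames {T,Q,E}
Q: hit
S: miss, evict T, frames {Q,E,S}
Q: hit
S: hit
D: miss, evict Q, frames {E,S,D}
S: hit
D: hit
T: miss, evict E, frames {S,D,T}
Q: miss, evict S, frames {D,T,Q}
S: miss, evict D, frames {T,Q,S}
T: hit
D: miss, evict T, frames {Q,S,D}
Page faults: 12.

12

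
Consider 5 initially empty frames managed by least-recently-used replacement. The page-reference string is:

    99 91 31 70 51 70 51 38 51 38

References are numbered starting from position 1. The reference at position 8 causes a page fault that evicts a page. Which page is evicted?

pos 1: 99 → fault, frames {99}
pos 2: 91 → fault, frames {99,91}
pos 3: 31 → fault, frames {99,91,31}
pos 4: 70 → fault, frames {99,91,31,70}
pos 5: 51 → fault, frames {99,91,31,70,51}
pos 6: 70 → hit
pos 7: 51 → hit
pos 8: 38 → fault, evict 99, frames {91,31,70,51,38}
At position 8, page 99 is evicted.

99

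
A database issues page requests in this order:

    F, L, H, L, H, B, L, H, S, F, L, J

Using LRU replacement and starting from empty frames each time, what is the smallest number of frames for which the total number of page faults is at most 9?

f=1: 12 faults
f=2: 10 faults
f=3: 8 faults
f=4: 7 faults
f=5: 6 faults
f=6: 6 faults
Smallest f with faults ≤ 9 is 3.

3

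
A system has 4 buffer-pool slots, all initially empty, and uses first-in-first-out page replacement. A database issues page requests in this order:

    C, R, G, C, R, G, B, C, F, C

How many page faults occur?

6

C -> fault, frames (C)
R -> fault, frames (C R)
G -> fault, frames (C R G)
C -> hit
R -> hit
G -> hit
B -> fault, frames (C R G B)
C -> hit
F -> fault, evict C, frames (R G B F)
C -> fault, evict R, frames (G B F C)
Page faults: 6.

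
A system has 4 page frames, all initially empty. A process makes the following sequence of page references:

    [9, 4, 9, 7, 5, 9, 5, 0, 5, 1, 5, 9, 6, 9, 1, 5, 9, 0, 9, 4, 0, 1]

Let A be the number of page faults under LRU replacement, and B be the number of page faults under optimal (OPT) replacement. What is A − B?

1

Under LRU: F F . F F . . F . F . . F . . . . F . F . F → 10 faults.
Under OPT: F F . F F . . F . F . . F . . . . F . F . . → 9 faults.
A − B = 10 − 9 = 1.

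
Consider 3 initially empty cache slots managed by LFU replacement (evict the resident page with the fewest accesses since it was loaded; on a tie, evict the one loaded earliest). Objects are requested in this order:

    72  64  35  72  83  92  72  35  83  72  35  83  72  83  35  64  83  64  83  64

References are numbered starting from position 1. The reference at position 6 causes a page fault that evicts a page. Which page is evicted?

pos 1: 72 -> miss, frames (72)
pos 2: 64 -> miss, frames (72 64)
pos 3: 35 -> miss, frames (72 64 35)
pos 4: 72 -> hit
pos 5: 83 -> miss, evict 64, frames (72 35 83)
pos 6: 92 -> miss, evict 35, frames (72 83 92)
At position 6, page 35 is evicted.

35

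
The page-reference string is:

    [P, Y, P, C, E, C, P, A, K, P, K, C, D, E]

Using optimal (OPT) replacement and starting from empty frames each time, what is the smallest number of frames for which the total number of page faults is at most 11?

f=1: 14 faults
f=2: 10 faults
f=3: 8 faults
f=4: 7 faults
f=5: 7 faults
f=6: 7 faults
f=7: 7 faults
Smallest f with faults ≤ 11 is 2.

2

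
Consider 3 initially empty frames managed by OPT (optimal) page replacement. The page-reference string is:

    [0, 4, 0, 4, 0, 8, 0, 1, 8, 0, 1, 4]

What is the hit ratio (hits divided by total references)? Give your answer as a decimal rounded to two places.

0 → fault, frames (0)
4 → fault, frames (0 4)
0 → hit
4 → hit
0 → hit
8 → fault, frames (0 4 8)
0 → hit
1 → fault, evict 4, frames (0 8 1)
8 → hit
0 → hit
1 → hit
4 → fault, evict 1, frames (0 8 4)
Hits: 7 of 12 references → 7/12 = 0.5833.

0.58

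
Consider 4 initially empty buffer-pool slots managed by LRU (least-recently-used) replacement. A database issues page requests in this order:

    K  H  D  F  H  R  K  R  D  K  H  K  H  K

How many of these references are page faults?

K -> fault, frames [K]
H -> fault, frames [K, H]
D -> fault, frames [K, H, D]
F -> fault, frames [K, H, D, F]
H -> hit
R -> fault, evict K, frames [D, F, H, R]
K -> fault, evict D, frames [F, H, R, K]
R -> hit
D -> fault, evict F, frames [H, K, R, D]
K -> hit
H -> hit
K -> hit
H -> hit
K -> hit
Page faults: 7.

7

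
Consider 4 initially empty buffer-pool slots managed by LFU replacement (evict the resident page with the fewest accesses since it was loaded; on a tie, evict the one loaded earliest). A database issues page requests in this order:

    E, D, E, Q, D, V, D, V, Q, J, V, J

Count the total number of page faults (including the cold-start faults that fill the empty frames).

E -> miss, frames {E}
D -> miss, frames {E,D}
E -> hit
Q -> miss, frames {E,D,Q}
D -> hit
V -> miss, frames {E,D,Q,V}
D -> hit
V -> hit
Q -> hit
J -> miss, evict E, frames {D,Q,V,J}
V -> hit
J -> hit
Page faults: 5.

5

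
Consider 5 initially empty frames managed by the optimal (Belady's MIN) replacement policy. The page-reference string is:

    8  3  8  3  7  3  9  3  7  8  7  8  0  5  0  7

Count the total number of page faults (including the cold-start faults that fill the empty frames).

6

8 → fault, frames {8}
3 → fault, frames {8,3}
8 → hit
3 → hit
7 → fault, frames {8,3,7}
3 → hit
9 → fault, frames {8,3,7,9}
3 → hit
7 → hit
8 → hit
7 → hit
8 → hit
0 → fault, frames {8,3,7,9,0}
5 → fault, evict 9, frames {8,3,7,0,5}
0 → hit
7 → hit
Page faults: 6.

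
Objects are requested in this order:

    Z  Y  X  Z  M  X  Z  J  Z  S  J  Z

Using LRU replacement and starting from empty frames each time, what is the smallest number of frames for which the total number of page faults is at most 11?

f=1: 12 faults
f=2: 11 faults
f=3: 6 faults
f=4: 6 faults
f=5: 6 faults
f=6: 6 faults
Smallest f with faults ≤ 11 is 2.

2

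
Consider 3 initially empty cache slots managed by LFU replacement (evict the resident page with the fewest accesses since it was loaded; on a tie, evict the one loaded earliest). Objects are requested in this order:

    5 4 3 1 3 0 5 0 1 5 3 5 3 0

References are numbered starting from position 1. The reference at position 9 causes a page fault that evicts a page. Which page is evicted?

5

pos 1: 5 -> fault, frames (5)
pos 2: 4 -> fault, frames (5 4)
pos 3: 3 -> fault, frames (5 4 3)
pos 4: 1 -> fault, evict 5, frames (4 3 1)
pos 5: 3 -> hit
pos 6: 0 -> fault, evict 4, frames (3 1 0)
pos 7: 5 -> fault, evict 1, frames (3 0 5)
pos 8: 0 -> hit
pos 9: 1 -> fault, evict 5, frames (3 0 1)
At position 9, page 5 is evicted.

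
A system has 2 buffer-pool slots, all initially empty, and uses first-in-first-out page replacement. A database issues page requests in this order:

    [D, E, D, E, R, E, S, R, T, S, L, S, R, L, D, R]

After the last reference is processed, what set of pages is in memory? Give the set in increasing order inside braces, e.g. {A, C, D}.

D → miss, frames (D)
E → miss, frames (D E)
D → hit
E → hit
R → miss, evict D, frames (E R)
E → hit
S → miss, evict E, frames (R S)
R → hit
T → miss, evict R, frames (S T)
S → hit
L → miss, evict S, frames (T L)
S → miss, evict T, frames (L S)
R → miss, evict L, frames (S R)
L → miss, evict S, frames (R L)
D → miss, evict R, frames (L D)
R → miss, evict L, frames (D R)

{D, R}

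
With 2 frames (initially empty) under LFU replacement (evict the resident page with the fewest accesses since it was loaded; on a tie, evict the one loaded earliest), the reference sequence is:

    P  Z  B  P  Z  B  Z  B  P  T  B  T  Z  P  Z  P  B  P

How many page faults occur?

12

P: miss, frames {P}
Z: miss, frames {P,Z}
B: miss, evict P, frames {Z,B}
P: miss, evict Z, frames {B,P}
Z: miss, evict B, frames {P,Z}
B: miss, evict P, frames {Z,B}
Z: hit
B: hit
P: miss, evict Z, frames {B,P}
T: miss, evict P, frames {B,T}
B: hit
T: hit
Z: miss, evict T, frames {B,Z}
P: miss, evict Z, frames {B,P}
Z: miss, evict P, frames {B,Z}
P: miss, evict Z, frames {B,P}
B: hit
P: hit
Page faults: 12.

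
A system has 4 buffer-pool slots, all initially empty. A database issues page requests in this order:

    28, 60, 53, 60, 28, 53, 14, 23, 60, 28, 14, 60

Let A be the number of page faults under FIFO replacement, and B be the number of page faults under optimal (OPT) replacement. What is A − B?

Under FIFO: F F F . . . F F . F . F → 7 faults.
Under OPT: F F F . . . F F . . . . → 5 faults.
A − B = 7 − 5 = 2.

2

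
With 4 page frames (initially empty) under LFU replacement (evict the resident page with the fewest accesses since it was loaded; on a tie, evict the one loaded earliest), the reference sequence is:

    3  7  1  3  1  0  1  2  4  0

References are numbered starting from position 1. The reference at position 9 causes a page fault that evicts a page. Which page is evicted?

pos 1: 3 -> fault, frames (3)
pos 2: 7 -> fault, frames (3 7)
pos 3: 1 -> fault, frames (3 7 1)
pos 4: 3 -> hit
pos 5: 1 -> hit
pos 6: 0 -> fault, frames (3 7 1 0)
pos 7: 1 -> hit
pos 8: 2 -> fault, evict 7, frames (3 1 0 2)
pos 9: 4 -> fault, evict 0, frames (3 1 2 4)
At position 9, page 0 is evicted.

0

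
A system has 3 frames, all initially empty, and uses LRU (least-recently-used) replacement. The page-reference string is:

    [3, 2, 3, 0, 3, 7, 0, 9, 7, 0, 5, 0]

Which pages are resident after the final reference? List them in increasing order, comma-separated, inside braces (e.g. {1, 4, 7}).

3 -> miss, frames {3}
2 -> miss, frames {3,2}
3 -> hit
0 -> miss, frames {2,3,0}
3 -> hit
7 -> miss, evict 2, frames {0,3,7}
0 -> hit
9 -> miss, evict 3, frames {7,0,9}
7 -> hit
0 -> hit
5 -> miss, evict 9, frames {7,0,5}
0 -> hit

{0, 5, 7}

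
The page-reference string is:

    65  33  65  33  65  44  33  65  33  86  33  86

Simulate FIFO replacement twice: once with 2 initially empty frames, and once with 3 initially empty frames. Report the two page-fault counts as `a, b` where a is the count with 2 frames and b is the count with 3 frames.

2 frames: F F . . . F . F F F . . → 6 faults.
3 frames: F F . . . F . . . F . . → 4 faults.
4 < 6: adding a frame reduced faults, as is typical.

6, 4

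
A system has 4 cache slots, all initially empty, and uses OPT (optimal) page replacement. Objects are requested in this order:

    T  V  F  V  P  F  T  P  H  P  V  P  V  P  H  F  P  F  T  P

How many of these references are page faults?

T: fault, frames [T]
V: fault, frames [T, V]
F: fault, frames [T, V, F]
V: hit
P: fault, frames [T, V, F, P]
F: hit
T: hit
P: hit
H: fault, evict T, frames [V, F, P, H]
P: hit
V: hit
P: hit
V: hit
P: hit
H: hit
F: hit
P: hit
F: hit
T: fault, evict H, frames [V, F, P, T]
P: hit
Page faults: 6.

6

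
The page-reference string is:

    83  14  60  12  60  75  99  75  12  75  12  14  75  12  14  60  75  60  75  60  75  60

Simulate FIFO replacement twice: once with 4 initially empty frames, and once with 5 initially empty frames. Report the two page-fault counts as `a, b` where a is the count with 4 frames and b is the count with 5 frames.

8, 6

4 frames: F F F F . F F . . . . F . . . F . . . . . . → 8 faults.
5 frames: F F F F . F F . . . . . . . . . . . . . . . → 6 faults.
6 < 8: adding a frame reduced faults, as is typical.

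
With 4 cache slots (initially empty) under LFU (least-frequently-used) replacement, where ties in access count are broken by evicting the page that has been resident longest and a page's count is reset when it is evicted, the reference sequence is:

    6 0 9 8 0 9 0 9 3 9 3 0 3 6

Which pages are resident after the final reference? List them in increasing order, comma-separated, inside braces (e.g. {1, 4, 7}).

6 -> fault, frames (6)
0 -> fault, frames (6 0)
9 -> fault, frames (6 0 9)
8 -> fault, frames (6 0 9 8)
0 -> hit
9 -> hit
0 -> hit
9 -> hit
3 -> fault, evict 6, frames (0 9 8 3)
9 -> hit
3 -> hit
0 -> hit
3 -> hit
6 -> fault, evict 8, frames (0 9 3 6)

{0, 3, 6, 9}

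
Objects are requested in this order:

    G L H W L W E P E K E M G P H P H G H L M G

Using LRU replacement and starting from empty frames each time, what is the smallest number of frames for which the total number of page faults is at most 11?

f=1: 22 faults
f=2: 16 faults
f=3: 14 faults
f=4: 13 faults
f=5: 11 faults
f=6: 11 faults
f=7: 11 faults
f=8: 8 faults
Smallest f with faults ≤ 11 is 5.

5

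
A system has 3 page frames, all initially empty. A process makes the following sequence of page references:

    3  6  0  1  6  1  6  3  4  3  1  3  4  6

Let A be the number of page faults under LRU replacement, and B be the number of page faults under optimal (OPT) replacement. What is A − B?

Under LRU: F F F F . . . F F . F . . F → 8 faults.
Under OPT: F F F F . . . . F . . . . F → 6 faults.
A − B = 8 − 6 = 2.

2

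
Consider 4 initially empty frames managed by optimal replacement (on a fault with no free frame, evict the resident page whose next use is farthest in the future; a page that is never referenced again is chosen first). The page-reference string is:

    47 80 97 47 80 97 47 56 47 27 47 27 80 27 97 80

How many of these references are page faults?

5

47 -> miss, frames (47)
80 -> miss, frames (47 80)
97 -> miss, frames (47 80 97)
47 -> hit
80 -> hit
97 -> hit
47 -> hit
56 -> miss, frames (47 80 97 56)
47 -> hit
27 -> miss, evict 56, frames (47 80 97 27)
47 -> hit
27 -> hit
80 -> hit
27 -> hit
97 -> hit
80 -> hit
Page faults: 5.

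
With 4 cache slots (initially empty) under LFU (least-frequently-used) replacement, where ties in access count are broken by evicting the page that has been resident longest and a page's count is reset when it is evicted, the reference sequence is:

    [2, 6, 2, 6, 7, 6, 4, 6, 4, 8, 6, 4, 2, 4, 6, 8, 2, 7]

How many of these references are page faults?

6

2 -> miss, frames {2}
6 -> miss, frames {2,6}
2 -> hit
6 -> hit
7 -> miss, frames {2,6,7}
6 -> hit
4 -> miss, frames {2,6,7,4}
6 -> hit
4 -> hit
8 -> miss, evict 7, frames {2,6,4,8}
6 -> hit
4 -> hit
2 -> hit
4 -> hit
6 -> hit
8 -> hit
2 -> hit
7 -> miss, evict 8, frames {2,6,4,7}
Page faults: 6.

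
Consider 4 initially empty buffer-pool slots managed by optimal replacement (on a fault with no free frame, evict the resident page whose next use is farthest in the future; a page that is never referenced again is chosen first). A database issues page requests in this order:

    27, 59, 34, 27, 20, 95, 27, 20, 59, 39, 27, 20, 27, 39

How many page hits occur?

27 → fault, frames [27]
59 → fault, frames [27, 59]
34 → fault, frames [27, 59, 34]
27 → hit
20 → fault, frames [27, 59, 34, 20]
95 → fault, evict 34, frames [27, 59, 20, 95]
27 → hit
20 → hit
59 → hit
39 → fault, evict 95, frames [27, 59, 20, 39]
27 → hit
20 → hit
27 → hit
39 → hit
Hits: 8.

8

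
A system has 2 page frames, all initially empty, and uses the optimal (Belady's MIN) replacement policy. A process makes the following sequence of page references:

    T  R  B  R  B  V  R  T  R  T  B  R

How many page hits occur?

T -> fault, frames [T]
R -> fault, frames [T, R]
B -> fault, evict T, frames [R, B]
R -> hit
B -> hit
V -> fault, evict B, frames [R, V]
R -> hit
T -> fault, evict V, frames [R, T]
R -> hit
T -> hit
B -> fault, evict T, frames [R, B]
R -> hit
Hits: 6.

6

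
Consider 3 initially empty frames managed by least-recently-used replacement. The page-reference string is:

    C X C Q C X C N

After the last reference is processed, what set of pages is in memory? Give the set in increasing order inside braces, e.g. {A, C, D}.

{C, N, X}

C: fault, frames (C)
X: fault, frames (C X)
C: hit
Q: fault, frames (X C Q)
C: hit
X: hit
C: hit
N: fault, evict Q, frames (X C N)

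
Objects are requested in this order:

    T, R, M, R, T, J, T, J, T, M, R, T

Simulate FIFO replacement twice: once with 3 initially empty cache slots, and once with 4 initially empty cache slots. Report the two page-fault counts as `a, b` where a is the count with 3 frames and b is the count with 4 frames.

6, 4

3 frames: F F F . . F F . . . F . → 6 faults.
4 frames: F F F . . F . . . . . . → 4 faults.
4 < 6: adding a frame reduced faults, as is typical.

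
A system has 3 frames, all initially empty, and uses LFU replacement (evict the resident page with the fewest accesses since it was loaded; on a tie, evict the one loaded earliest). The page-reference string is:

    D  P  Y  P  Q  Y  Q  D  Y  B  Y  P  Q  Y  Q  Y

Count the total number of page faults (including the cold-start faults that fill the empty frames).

7

D: miss, frames [D]
P: miss, frames [D, P]
Y: miss, frames [D, P, Y]
P: hit
Q: miss, evict D, frames [P, Y, Q]
Y: hit
Q: hit
D: miss, evict P, frames [Y, Q, D]
Y: hit
B: miss, evict D, frames [Y, Q, B]
Y: hit
P: miss, evict B, frames [Y, Q, P]
Q: hit
Y: hit
Q: hit
Y: hit
Page faults: 7.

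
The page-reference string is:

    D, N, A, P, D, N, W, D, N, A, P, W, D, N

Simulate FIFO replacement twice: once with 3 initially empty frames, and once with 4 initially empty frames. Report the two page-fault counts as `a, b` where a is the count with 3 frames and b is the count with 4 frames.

3 frames: F F F F F F F . . F F . F F → 11 faults.
4 frames: F F F F . . F F F F F F F F → 12 faults.
12 > 11: adding a frame increased faults — Belady's anomaly.

11, 12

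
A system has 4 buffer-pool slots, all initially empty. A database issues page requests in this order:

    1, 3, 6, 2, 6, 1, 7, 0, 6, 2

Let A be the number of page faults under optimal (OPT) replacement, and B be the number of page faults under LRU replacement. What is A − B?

Under OPT: F F F F . . F F . . → 6 faults.
Under LRU: F F F F . . F F . F → 7 faults.
A − B = 6 − 7 = -1.

-1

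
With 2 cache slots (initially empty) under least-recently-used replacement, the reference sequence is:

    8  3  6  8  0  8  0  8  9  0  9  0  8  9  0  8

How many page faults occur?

8 -> fault, frames [8]
3 -> fault, frames [8, 3]
6 -> fault, evict 8, frames [3, 6]
8 -> fault, evict 3, frames [6, 8]
0 -> fault, evict 6, frames [8, 0]
8 -> hit
0 -> hit
8 -> hit
9 -> fault, evict 0, frames [8, 9]
0 -> fault, evict 8, frames [9, 0]
9 -> hit
0 -> hit
8 -> fault, evict 9, frames [0, 8]
9 -> fault, evict 0, frames [8, 9]
0 -> fault, evict 8, frames [9, 0]
8 -> fault, evict 9, frames [0, 8]
Page faults: 11.

11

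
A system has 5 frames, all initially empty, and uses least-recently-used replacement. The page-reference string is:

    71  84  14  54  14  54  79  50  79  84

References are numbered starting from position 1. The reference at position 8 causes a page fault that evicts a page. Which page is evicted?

pos 1: 71: miss, frames {71}
pos 2: 84: miss, frames {71,84}
pos 3: 14: miss, frames {71,84,14}
pos 4: 54: miss, frames {71,84,14,54}
pos 5: 14: hit
pos 6: 54: hit
pos 7: 79: miss, frames {71,84,14,54,79}
pos 8: 50: miss, evict 71, frames {84,14,54,79,50}
At position 8, page 71 is evicted.

71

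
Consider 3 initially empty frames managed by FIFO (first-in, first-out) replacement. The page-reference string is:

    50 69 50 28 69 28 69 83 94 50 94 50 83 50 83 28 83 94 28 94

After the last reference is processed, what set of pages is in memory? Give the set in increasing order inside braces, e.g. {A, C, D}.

50 -> miss, frames [50]
69 -> miss, frames [50, 69]
50 -> hit
28 -> miss, frames [50, 69, 28]
69 -> hit
28 -> hit
69 -> hit
83 -> miss, evict 50, frames [69, 28, 83]
94 -> miss, evict 69, frames [28, 83, 94]
50 -> miss, evict 28, frames [83, 94, 50]
94 -> hit
50 -> hit
83 -> hit
50 -> hit
83 -> hit
28 -> miss, evict 83, frames [94, 50, 28]
83 -> miss, evict 94, frames [50, 28, 83]
94 -> miss, evict 50, frames [28, 83, 94]
28 -> hit
94 -> hit

{28, 83, 94}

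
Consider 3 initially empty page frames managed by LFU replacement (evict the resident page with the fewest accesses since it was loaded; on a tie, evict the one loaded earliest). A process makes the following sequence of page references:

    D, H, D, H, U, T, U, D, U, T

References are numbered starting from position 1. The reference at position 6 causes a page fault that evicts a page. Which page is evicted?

pos 1: D → fault, frames (D)
pos 2: H → fault, frames (D H)
pos 3: D → hit
pos 4: H → hit
pos 5: U → fault, frames (D H U)
pos 6: T → fault, evict U, frames (D H T)
At position 6, page U is evicted.

U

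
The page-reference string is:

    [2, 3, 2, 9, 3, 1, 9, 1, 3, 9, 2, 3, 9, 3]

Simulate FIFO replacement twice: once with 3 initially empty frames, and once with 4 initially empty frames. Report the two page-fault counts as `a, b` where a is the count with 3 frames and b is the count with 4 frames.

3 frames: F F . F . F . . . . F F F . → 7 faults.
4 frames: F F . F . F . . . . . . . . → 4 faults.
4 < 7: adding a frame reduced faults, as is typical.

7, 4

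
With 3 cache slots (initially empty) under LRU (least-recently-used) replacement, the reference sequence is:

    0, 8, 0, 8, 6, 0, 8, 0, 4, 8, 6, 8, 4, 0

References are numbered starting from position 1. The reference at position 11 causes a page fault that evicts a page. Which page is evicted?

pos 1: 0: fault, frames {0}
pos 2: 8: fault, frames {0,8}
pos 3: 0: hit
pos 4: 8: hit
pos 5: 6: fault, frames {0,8,6}
pos 6: 0: hit
pos 7: 8: hit
pos 8: 0: hit
pos 9: 4: fault, evict 6, frames {8,0,4}
pos 10: 8: hit
pos 11: 6: fault, evict 0, frames {4,8,6}
At position 11, page 0 is evicted.

0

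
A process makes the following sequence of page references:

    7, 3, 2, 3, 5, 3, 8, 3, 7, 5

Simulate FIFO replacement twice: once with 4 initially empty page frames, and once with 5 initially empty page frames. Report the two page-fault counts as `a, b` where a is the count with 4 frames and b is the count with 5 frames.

4 frames: F F F . F . F . F . → 6 faults.
5 frames: F F F . F . F . . . → 5 faults.
5 < 6: adding a frame reduced faults, as is typical.

6, 5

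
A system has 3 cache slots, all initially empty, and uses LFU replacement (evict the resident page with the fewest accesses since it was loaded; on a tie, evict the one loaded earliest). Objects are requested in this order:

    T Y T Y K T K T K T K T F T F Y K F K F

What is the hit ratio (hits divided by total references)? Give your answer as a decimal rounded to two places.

T → fault, frames {T}
Y → fault, frames {T,Y}
T → hit
Y → hit
K → fault, frames {T,Y,K}
T → hit
K → hit
T → hit
K → hit
T → hit
K → hit
T → hit
F → fault, evict Y, frames {T,K,F}
T → hit
F → hit
Y → fault, evict F, frames {T,K,Y}
K → hit
F → fault, evict Y, frames {T,K,F}
K → hit
F → hit
Hits: 14 of 20 references → 14/20 = 0.7000.

0.70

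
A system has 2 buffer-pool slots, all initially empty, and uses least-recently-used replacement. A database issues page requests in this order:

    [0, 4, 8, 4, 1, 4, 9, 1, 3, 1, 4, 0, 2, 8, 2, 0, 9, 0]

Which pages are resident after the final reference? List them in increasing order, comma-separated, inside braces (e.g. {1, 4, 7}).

{0, 9}

0: miss, frames (0)
4: miss, frames (0 4)
8: miss, evict 0, frames (4 8)
4: hit
1: miss, evict 8, frames (4 1)
4: hit
9: miss, evict 1, frames (4 9)
1: miss, evict 4, frames (9 1)
3: miss, evict 9, frames (1 3)
1: hit
4: miss, evict 3, frames (1 4)
0: miss, evict 1, frames (4 0)
2: miss, evict 4, frames (0 2)
8: miss, evict 0, frames (2 8)
2: hit
0: miss, evict 8, frames (2 0)
9: miss, evict 2, frames (0 9)
0: hit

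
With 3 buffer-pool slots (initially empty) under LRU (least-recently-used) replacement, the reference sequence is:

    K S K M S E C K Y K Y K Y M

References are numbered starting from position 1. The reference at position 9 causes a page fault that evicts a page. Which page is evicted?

E

pos 1: K -> fault, frames [K]
pos 2: S -> fault, frames [K, S]
pos 3: K -> hit
pos 4: M -> fault, frames [S, K, M]
pos 5: S -> hit
pos 6: E -> fault, evict K, frames [M, S, E]
pos 7: C -> fault, evict M, frames [S, E, C]
pos 8: K -> fault, evict S, frames [E, C, K]
pos 9: Y -> fault, evict E, frames [C, K, Y]
At position 9, page E is evicted.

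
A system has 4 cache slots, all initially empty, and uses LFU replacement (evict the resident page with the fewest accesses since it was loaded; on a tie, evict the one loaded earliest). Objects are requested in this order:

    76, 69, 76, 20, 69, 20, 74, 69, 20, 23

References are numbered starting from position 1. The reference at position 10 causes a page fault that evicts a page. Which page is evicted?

74

pos 1: 76: miss, frames [76]
pos 2: 69: miss, frames [76, 69]
pos 3: 76: hit
pos 4: 20: miss, frames [76, 69, 20]
pos 5: 69: hit
pos 6: 20: hit
pos 7: 74: miss, frames [76, 69, 20, 74]
pos 8: 69: hit
pos 9: 20: hit
pos 10: 23: miss, evict 74, frames [76, 69, 20, 23]
At position 10, page 74 is evicted.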